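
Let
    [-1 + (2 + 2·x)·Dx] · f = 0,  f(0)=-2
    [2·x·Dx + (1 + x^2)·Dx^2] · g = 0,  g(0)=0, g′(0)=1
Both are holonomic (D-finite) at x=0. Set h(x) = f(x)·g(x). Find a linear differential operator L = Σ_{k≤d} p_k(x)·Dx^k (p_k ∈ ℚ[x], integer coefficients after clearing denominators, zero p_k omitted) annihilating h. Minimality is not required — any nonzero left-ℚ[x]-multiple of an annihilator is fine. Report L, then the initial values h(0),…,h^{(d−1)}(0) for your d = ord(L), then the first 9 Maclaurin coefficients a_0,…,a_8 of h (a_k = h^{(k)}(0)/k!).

L = (3 - 4·x - x^2) + (-4 + 4·x + 12·x^2 + 4·x^3)·Dx + (4 + 8·x + 8·x^2 + 8·x^3 + 4·x^4)·Dx^2  (order 2).
h: a_k = 0, -2, -1, 11/12, 5/24, -389/960, -409/1920, 18853/53760, 11167/107520, …
ICs: h(0) = 0, h′(0) = -2.

f: a_k = -2, -1, 1/4, -1/8, 5/64, -7/128, 21/512, -33/1024, 429/16384, …
g: a_k = 0, 1, 0, -1/3, 0, 1/5, 0, -1/7, 0, …
h₀=f·g: eliminate ⇒ L₀, order ≤ 1·2.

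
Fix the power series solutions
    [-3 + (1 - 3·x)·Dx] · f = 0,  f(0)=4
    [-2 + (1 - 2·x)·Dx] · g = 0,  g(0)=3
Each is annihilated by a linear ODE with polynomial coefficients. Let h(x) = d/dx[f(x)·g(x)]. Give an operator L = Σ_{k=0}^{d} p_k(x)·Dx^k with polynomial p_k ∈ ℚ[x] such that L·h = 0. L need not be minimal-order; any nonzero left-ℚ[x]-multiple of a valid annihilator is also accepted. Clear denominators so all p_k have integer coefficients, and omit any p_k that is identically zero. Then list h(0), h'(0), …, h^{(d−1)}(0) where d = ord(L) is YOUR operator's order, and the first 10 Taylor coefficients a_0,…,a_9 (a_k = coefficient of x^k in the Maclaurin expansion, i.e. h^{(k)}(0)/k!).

L = (38 - 180·x + 216·x^2) + (-5 + 37·x - 90·x^2 + 72·x^3)·Dx  (order 1).
h: a_k = 60, 456, 2340, 10128, 39900, 148248, 529620, 1840416, 6266700, 21011880, …
ICs: h(0) = 60.

f: a_k = 4, 12, 36, 108, 324, 972, 2916, 8748, 26244, 78732, …
g: a_k = 3, 6, 12, 24, 48, 96, 192, 384, 768, 1536, …
Sym-product of L_f,L_g gives L₀ (≤ ord 1).
h₀' ⇒ L via d/dx closure of L₀.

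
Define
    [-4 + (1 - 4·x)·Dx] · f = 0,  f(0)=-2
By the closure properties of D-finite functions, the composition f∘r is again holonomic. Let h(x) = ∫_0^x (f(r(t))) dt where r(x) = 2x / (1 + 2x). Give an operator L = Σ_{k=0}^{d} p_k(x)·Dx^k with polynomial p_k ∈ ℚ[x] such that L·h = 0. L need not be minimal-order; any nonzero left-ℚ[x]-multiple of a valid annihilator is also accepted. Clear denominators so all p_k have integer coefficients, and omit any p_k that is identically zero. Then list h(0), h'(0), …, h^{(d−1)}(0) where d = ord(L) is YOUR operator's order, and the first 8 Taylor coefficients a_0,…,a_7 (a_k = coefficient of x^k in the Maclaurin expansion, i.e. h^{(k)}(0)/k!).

f: a_k = -2, -8, -32, -128, -512, -2048, -8192, -32768, …
f∘r: x↦r, Dx↦Dx/r' in L_f ⇒ L₀.
∫: right-multiply L₀ by Dx.
L = 8·Dx + (-1 + 4·x + 12·x^2)·Dx^2  (order 2).
h: a_k = 0, -2, -8, -32, -144, -3456/5, -3456, -124416/7, …
ICs: h(0) = 0, h′(0) = -2.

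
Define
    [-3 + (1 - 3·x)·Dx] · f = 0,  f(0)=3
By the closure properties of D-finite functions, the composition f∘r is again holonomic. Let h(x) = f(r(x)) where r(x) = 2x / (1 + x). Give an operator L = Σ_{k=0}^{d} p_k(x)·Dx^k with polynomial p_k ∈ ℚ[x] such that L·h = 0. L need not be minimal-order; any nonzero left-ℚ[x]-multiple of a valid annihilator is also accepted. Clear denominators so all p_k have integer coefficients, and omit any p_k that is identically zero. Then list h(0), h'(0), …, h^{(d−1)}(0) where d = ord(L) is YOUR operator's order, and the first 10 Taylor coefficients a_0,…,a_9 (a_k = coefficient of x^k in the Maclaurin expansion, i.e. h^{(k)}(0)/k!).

L = 6 + (-1 + 4·x + 5·x^2)·Dx  (order 1).
h: a_k = 3, 18, 90, 450, 2250, 11250, 56250, 281250, 1406250, 7031250, …
ICs: h(0) = 3.

f: a_k = 3, 9, 27, 81, 243, 729, 2187, 6561, 19683, 59049, …
Change of var in L_f (x↦r) gives L₀.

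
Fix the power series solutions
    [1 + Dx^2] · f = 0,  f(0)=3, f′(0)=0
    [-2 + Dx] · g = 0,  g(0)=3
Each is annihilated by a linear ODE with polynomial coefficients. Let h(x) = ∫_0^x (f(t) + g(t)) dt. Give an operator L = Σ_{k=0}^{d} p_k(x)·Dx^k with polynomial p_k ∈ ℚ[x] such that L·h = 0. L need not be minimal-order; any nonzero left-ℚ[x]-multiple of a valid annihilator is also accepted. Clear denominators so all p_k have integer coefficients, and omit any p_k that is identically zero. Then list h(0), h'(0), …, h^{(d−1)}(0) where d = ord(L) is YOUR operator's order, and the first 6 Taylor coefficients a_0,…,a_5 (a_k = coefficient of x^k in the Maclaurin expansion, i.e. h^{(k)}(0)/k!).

L = -2·Dx + Dx^2 - 2·Dx^3 + Dx^4  (order 4).
h: a_k = 0, 6, 3, 3/2, 1, 17/40, …
ICs: h(0) = 0, h′(0) = 6, h′′(0) = 6, h′′′(0) = 9.

f: a_k = 3, 0, -3/2, 0, 1/8, 0, …
g: a_k = 3, 6, 6, 4, 2, 4/5, …
f+g: L₀ = lclm(L_f,L_g), ord ≤ 2+1.
Integrate: L := L₀·Dx.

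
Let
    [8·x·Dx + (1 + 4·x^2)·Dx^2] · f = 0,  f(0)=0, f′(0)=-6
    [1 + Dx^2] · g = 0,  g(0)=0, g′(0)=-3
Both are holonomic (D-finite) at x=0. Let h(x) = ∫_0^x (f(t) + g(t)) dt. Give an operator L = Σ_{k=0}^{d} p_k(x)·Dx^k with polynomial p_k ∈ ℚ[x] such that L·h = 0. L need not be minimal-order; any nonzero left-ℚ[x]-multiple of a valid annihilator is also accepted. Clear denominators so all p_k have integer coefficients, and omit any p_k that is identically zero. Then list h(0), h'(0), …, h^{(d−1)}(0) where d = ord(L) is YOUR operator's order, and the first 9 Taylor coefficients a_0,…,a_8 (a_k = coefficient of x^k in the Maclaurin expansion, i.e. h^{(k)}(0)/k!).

f: a_k = 0, -6, 0, 8, 0, -96/5, 0, 384/7, 0, …
g: a_k = 0, -3, 0, 1/2, 0, -1/40, 0, 1/1680, 0, …
h₀=f+g: left-lcm gives L₀, ord ≤ 4.
h=∫h₀ ⇒ L = L₀·Dx.
L = (-376·x + 1600·x^3 + 128·x^5)·Dx^2 + (-7 + 76·x^2 + 432·x^4 + 64·x^6)·Dx^3 + (-376·x + 1600·x^3 + 128·x^5)·Dx^4 + (-7 + 76·x^2 + 432·x^4 + 64·x^6)·Dx^5  (order 5).
h: a_k = 0, 0, -9/2, 0, 17/8, 0, -769/240, 0, 92161/13440, …
ICs: h(0) = 0, h′(0) = 0, h′′(0) = -9, h′′′(0) = 0, h′′′′(0) = 51.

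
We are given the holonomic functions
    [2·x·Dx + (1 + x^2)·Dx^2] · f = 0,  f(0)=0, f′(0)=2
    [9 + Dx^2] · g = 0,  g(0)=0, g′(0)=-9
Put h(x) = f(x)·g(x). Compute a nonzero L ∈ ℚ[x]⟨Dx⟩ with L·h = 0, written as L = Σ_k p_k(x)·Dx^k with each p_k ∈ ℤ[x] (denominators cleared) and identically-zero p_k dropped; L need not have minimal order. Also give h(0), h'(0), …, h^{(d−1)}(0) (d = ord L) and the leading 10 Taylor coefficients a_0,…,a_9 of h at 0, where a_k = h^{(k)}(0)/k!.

f: a_k = 0, 2, 0, -2/3, 0, 2/5, 0, -2/7, 0, 2/9, …
g: a_k = 0, -9, 0, 27/2, 0, -243/40, 0, 729/560, 0, -729/4480, …
Product ⇒ symmetric product L₀, ord ≤ 4.
L = (1170 + 3834·x^2 + 4779·x^4 + 2916·x^6 + 729·x^8) + (396·x + 1044·x^3 + 972·x^5 + 324·x^7)·Dx + (220 + 768·x^2 + 1026·x^4 + 648·x^6 + 162·x^8)·Dx^2 + (44·x + 116·x^3 + 108·x^5 + 36·x^7)·Dx^3 + (10 + 38·x^2 + 55·x^4 + 36·x^6 + 9·x^8)·Dx^4  (order 4).
h: a_k = 0, 0, -18, 0, 33, 0, -99/4, 0, 117/8, 0, …
ICs: h(0) = 0, h′(0) = 0, h′′(0) = -36, h′′′(0) = 0.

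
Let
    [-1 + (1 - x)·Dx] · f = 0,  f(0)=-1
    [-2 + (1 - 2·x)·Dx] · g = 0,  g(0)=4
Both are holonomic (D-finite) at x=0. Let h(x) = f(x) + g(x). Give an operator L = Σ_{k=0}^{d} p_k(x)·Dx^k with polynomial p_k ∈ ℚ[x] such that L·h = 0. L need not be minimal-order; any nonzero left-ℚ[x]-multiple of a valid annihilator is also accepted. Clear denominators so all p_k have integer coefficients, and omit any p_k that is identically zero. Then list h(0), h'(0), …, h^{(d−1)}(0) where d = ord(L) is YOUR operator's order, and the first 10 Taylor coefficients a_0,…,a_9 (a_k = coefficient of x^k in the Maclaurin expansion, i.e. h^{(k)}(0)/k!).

f: a_k = -1, -1, -1, -1, -1, -1, -1, -1, -1, -1, …
g: a_k = 4, 8, 16, 32, 64, 128, 256, 512, 1024, 2048, …
h₀=f+g: left-lcm gives L₀, ord ≤ 2.
L = -4 + (6 - 8·x)·Dx + (-1 + 3·x - 2·x^2)·Dx^2  (order 2).
h: a_k = 3, 7, 15, 31, 63, 127, 255, 511, 1023, 2047, …
ICs: h(0) = 3, h′(0) = 7.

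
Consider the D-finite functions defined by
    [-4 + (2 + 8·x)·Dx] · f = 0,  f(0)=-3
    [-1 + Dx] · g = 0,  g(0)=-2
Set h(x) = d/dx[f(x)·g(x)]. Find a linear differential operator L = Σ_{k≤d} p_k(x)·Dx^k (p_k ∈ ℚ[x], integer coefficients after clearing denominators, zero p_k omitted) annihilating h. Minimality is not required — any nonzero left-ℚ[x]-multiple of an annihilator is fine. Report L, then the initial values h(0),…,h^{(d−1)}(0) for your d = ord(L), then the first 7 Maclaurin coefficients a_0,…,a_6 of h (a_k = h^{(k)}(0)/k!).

f: a_k = -3, -6, 6, -12, 30, -84, 252, …
g: a_k = -2, -2, -1, -1/3, -1/12, -1/60, -1/360, …
Sym-product of L_f,L_g gives L₀ (≤ ord 1).
h=h₀': d/dx-closure on L₀ ⇒ L.
L = (1 + 24·x + 16·x^2) + (-3 - 16·x - 16·x^2)·Dx  (order 1).
h: a_k = 18, 6, 57, -159, 2371/4, -43487/20, 323377/40, …
ICs: h(0) = 18.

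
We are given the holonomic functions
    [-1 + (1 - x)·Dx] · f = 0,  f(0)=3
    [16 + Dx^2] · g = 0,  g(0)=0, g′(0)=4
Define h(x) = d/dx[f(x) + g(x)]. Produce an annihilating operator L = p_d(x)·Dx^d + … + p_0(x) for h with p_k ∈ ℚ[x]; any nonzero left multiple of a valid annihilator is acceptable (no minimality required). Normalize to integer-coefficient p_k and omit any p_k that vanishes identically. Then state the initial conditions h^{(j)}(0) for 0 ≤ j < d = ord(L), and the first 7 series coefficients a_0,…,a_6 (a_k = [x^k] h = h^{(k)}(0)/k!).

L = (448 - 512·x + 256·x^2) + (-176 + 432·x - 384·x^2 + 128·x^3)·Dx + (28 - 32·x + 16·x^2)·Dx^2 + (-11 + 27·x - 24·x^2 + 8·x^3)·Dx^3  (order 3).
h: a_k = 7, 6, -23, 12, 173/3, 18, -79/45, …
ICs: h(0) = 7, h′(0) = 6, h′′(0) = -46.

f: a_k = 3, 3, 3, 3, 3, 3, 3, …
g: a_k = 0, 4, 0, -32/3, 0, 128/15, 0, …
Sum ⇒ L₀ = lclm(L_f,L_g) in ℚ(x)⟨Dx⟩.
Derive L from L₀ (diff closure).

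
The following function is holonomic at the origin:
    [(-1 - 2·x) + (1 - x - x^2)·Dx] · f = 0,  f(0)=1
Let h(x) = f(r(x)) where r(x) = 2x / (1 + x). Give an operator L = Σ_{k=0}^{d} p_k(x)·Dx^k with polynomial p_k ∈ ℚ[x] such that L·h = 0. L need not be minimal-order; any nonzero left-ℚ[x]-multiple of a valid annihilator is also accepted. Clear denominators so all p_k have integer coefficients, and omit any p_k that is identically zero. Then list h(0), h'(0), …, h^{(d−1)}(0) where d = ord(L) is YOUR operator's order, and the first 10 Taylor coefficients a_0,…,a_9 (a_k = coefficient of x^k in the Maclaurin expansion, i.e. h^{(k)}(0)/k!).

L = (2 + 10·x) + (-1 - x + 5·x^2 + 5·x^3)·Dx  (order 1).
h: a_k = 1, 2, 6, 10, 30, 50, 150, 250, 750, 1250, …
ICs: h(0) = 1.

f: a_k = 1, 1, 2, 3, 5, 8, 13, 21, 34, 55, …
f∘r: x↦r, Dx↦Dx/r' in L_f ⇒ L₀.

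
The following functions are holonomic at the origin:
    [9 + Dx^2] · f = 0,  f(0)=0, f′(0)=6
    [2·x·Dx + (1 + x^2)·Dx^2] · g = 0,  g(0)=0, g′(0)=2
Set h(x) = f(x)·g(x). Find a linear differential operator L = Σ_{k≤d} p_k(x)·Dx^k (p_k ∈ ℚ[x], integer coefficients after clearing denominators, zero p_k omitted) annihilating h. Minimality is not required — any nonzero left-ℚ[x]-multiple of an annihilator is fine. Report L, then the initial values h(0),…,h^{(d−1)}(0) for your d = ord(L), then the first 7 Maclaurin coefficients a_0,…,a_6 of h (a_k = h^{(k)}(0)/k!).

f: a_k = 0, 6, 0, -9, 0, 81/20, 0, …
g: a_k = 0, 2, 0, -2/3, 0, 2/5, 0, …
h₀=f·g: eliminate ⇒ L₀, order ≤ 2·2.
L = (1170 + 3834·x^2 + 4779·x^4 + 2916·x^6 + 729·x^8) + (396·x + 1044·x^3 + 972·x^5 + 324·x^7)·Dx + (220 + 768·x^2 + 1026·x^4 + 648·x^6 + 162·x^8)·Dx^2 + (44·x + 116·x^3 + 108·x^5 + 36·x^7)·Dx^3 + (10 + 38·x^2 + 55·x^4 + 36·x^6 + 9·x^8)·Dx^4  (order 4).
h: a_k = 0, 0, 12, 0, -22, 0, 33/2, …
ICs: h(0) = 0, h′(0) = 0, h′′(0) = 24, h′′′(0) = 0.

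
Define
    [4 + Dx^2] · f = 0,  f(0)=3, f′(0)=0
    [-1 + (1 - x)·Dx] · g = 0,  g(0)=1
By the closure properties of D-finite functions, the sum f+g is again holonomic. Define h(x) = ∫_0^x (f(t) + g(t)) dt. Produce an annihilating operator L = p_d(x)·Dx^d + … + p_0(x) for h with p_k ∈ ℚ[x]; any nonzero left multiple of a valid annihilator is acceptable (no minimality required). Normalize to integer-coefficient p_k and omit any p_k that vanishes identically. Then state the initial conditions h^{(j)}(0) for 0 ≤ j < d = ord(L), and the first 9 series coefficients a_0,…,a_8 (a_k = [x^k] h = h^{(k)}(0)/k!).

f: a_k = 3, 0, -6, 0, 2, 0, -4/15, 0, 2/105, …
g: a_k = 1, 1, 1, 1, 1, 1, 1, 1, 1, …
f+g: L₀ = lclm(L_f,L_g), ord ≤ 2+1.
h=∫₀ˣh₀: take L = L₀·Dx.
L = (-20 + 16·x - 8·x^2)·Dx + (12 - 28·x + 24·x^2 - 8·x^3)·Dx^2 + (-5 + 4·x - 2·x^2)·Dx^3 + (3 - 7·x + 6·x^2 - 2·x^3)·Dx^4  (order 4).
h: a_k = 0, 4, 1/2, -5/3, 1/4, 3/5, 1/6, 11/105, 1/8, …
ICs: h(0) = 0, h′(0) = 4, h′′(0) = 1, h′′′(0) = -10.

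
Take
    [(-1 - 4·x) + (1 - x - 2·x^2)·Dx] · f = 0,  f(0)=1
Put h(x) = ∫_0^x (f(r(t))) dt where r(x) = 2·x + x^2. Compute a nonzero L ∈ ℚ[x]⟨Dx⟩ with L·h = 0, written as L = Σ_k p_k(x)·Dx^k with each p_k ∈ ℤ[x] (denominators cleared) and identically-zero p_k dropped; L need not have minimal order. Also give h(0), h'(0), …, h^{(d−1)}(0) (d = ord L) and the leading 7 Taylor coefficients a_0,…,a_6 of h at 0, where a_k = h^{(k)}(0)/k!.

f: a_k = 1, 1, 3, 5, 11, 21, 43, …
h₀=f(r): pull back L_f along r ⇒ L₀.
h=∫₀ˣh₀: take L = L₀·Dx.
L = (2 + 16·x + 8·x^2)·Dx + (-1 + 3·x + 6·x^2 + 2·x^3)·Dx^2  (order 2).
h: a_k = 0, 1, 1, 13/3, 13, 239/5, 527/3, …
ICs: h(0) = 0, h′(0) = 1.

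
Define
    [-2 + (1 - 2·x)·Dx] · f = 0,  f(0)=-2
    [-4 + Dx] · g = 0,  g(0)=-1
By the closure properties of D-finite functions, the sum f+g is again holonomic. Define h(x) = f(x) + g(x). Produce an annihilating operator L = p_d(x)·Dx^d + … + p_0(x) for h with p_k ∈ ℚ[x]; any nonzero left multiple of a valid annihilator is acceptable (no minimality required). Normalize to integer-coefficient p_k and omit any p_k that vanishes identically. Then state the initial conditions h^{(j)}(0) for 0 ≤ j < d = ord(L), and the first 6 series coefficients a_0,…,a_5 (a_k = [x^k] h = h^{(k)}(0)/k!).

f: a_k = -2, -4, -8, -16, -32, -64, …
g: a_k = -1, -4, -8, -32/3, -32/3, -128/15, …
Sum ⇒ L₀ = lclm(L_f,L_g) in ℚ(x)⟨Dx⟩.
L = -32·x + (-4 + 32·x - 32·x^2)·Dx + (1 - 6·x + 8·x^2)·Dx^2  (order 2).
h: a_k = -3, -8, -16, -80/3, -128/3, -1088/15, …
ICs: h(0) = -3, h′(0) = -8.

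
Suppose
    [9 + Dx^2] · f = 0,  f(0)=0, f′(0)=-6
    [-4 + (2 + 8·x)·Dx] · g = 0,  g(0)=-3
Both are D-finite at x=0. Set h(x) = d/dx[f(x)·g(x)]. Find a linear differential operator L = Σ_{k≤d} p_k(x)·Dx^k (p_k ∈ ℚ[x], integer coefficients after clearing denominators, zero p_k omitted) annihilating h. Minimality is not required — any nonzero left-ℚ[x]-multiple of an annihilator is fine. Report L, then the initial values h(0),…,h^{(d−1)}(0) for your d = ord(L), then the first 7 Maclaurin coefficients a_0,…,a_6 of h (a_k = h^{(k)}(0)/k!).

L = (131 + 1392·x + 4512·x^2 + 6912·x^3 + 6912·x^4) + (4 - 80·x - 576·x^2 - 768·x^3)·Dx + (7 + 80·x + 352·x^2 + 768·x^3 + 768·x^4)·Dx^2  (order 2).
h: a_k = 18, 72, -189, 72, -2277/4, 12609/5, -355293/40, …
ICs: h(0) = 18, h′(0) = 72.

f: a_k = 0, -6, 0, 9, 0, -81/20, 0, …
g: a_k = -3, -6, 6, -12, 30, -84, 252, …
Sym-product of L_f,L_g gives L₀ (≤ ord 2).
Derive L from L₀ (diff closure).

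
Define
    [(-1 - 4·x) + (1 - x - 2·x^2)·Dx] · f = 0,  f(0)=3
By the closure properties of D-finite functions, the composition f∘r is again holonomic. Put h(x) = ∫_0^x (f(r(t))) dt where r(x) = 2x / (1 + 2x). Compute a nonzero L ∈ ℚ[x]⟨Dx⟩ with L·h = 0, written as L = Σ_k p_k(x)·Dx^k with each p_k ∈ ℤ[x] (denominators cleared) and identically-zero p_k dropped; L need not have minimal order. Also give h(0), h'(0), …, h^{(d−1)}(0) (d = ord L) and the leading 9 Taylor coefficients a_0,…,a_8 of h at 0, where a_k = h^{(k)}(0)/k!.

f: a_k = 3, 3, 9, 15, 33, 63, 129, 255, 513, …
Change of var in L_f (x↦r) gives L₀.
h=∫₀ˣh₀: take L = L₀·Dx.
L = (2 + 20·x)·Dx + (-1 - 4·x + 4·x^2 + 16·x^3)·Dx^2  (order 2).
h: a_k = 0, 3, 3, 8, 0, 192/5, -64, 2304/7, -960, …
ICs: h(0) = 0, h′(0) = 3.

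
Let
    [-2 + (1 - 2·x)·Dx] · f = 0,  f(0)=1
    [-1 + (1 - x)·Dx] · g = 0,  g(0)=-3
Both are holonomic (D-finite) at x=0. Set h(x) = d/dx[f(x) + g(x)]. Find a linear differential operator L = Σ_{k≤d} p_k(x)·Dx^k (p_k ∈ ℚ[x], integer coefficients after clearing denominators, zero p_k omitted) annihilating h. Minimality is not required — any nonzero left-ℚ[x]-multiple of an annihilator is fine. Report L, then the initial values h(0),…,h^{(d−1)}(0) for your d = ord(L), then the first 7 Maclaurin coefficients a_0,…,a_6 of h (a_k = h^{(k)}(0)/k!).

L = 12 + (-9 + 12·x)·Dx + (1 - 3·x + 2·x^2)·Dx^2  (order 2).
h: a_k = -1, 2, 15, 52, 145, 366, 875, …
ICs: h(0) = -1, h′(0) = 2.

f: a_k = 1, 2, 4, 8, 16, 32, 64, …
g: a_k = -3, -3, -3, -3, -3, -3, -3, …
L₀ := lclm(L_f,L_g); ord L₀ ≤ 1+1.
h=h₀': d/dx-closure on L₀ ⇒ L.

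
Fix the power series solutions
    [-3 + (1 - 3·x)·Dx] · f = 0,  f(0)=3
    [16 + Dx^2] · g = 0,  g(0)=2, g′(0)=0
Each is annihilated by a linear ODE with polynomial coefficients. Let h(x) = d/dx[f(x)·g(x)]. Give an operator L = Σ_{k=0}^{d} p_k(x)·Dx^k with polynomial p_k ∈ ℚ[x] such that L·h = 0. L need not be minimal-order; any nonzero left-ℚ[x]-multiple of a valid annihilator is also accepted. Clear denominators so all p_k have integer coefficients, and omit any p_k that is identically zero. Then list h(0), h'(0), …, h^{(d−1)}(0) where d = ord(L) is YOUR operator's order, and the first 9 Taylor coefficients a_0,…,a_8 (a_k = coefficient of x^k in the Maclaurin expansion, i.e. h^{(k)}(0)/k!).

f: a_k = 3, 9, 27, 81, 243, 729, 2187, 6561, 19683, …
g: a_k = 2, 0, -16, 0, 64/3, 0, -512/45, 0, 1024/315, …
h₀=f·g: eliminate ⇒ L₀, order ≤ 1·2.
Differentiate: ansatz ord ≤ ord L₀ ⇒ L.
L = (-2 - 96·x + 144·x^2) + (-6 + 18·x)·Dx + (1 - 6·x + 9·x^2)·Dx^2  (order 2).
h: a_k = 18, 12, 54, 472, 1770, 30836/5, 107926/5, 7778864/105, 8751222/35, …
ICs: h(0) = 18, h′(0) = 12.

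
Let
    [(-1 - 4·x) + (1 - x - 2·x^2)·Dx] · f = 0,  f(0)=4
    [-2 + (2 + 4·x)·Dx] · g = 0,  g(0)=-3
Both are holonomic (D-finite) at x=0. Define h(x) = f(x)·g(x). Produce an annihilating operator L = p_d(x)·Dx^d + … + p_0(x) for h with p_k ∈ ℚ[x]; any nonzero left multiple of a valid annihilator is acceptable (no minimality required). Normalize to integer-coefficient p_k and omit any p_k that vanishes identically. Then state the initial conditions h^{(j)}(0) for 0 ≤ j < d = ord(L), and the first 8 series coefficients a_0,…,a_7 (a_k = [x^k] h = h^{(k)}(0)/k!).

f: a_k = 4, 4, 12, 20, 44, 84, 172, 340, …
g: a_k = -3, -3, 3/2, -3/2, 15/8, -21/8, 63/16, -99/16, …
h₀=f·g: eliminate ⇒ L₀, order ≤ 1·1.
L = (2 + 5·x + 6·x^2) + (-1 - x + 4·x^2 + 4·x^3)·Dx  (order 1).
h: a_k = -12, -24, -42, -96, -345/2, -375, -2817/4, -1479, …
ICs: h(0) = -12.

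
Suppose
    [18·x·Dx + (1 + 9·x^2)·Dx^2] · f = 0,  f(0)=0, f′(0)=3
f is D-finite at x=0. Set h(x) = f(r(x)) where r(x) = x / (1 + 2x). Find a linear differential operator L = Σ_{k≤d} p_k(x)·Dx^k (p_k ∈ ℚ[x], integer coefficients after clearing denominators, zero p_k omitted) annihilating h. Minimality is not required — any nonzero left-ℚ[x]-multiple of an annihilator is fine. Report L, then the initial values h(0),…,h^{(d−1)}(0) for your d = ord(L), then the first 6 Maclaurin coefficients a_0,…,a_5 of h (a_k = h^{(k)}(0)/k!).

L = (4 + 26·x)·Dx + (1 + 4·x + 13·x^2)·Dx^2  (order 2).
h: a_k = 0, 3, -6, 3, 30, -597/5, …
ICs: h(0) = 0, h′(0) = 3.

f: a_k = 0, 3, 0, -9, 0, 243/5, …
Substitute x→r, Dx→(1/r')Dx; clear ⇒ L₀.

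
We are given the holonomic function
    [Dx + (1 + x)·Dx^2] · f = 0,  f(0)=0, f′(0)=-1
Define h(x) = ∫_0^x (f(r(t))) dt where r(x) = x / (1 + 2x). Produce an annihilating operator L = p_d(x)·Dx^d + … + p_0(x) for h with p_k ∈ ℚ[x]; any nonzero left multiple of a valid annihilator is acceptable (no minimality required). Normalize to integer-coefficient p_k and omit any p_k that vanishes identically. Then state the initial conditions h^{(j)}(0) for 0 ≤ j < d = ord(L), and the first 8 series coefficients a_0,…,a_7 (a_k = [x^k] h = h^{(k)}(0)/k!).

L = (5 + 12·x)·Dx^2 + (1 + 5·x + 6·x^2)·Dx^3  (order 3).
h: a_k = 0, 0, -1/2, 5/6, -19/12, 13/4, -211/30, 95/6, …
ICs: h(0) = 0, h′(0) = 0, h′′(0) = -1.

f: a_k = 0, -1, 1/2, -1/3, 1/4, -1/5, 1/6, -1/7, …
h₀=f(r): pull back L_f along r ⇒ L₀.
h=∫₀ˣh₀: take L = L₀·Dx.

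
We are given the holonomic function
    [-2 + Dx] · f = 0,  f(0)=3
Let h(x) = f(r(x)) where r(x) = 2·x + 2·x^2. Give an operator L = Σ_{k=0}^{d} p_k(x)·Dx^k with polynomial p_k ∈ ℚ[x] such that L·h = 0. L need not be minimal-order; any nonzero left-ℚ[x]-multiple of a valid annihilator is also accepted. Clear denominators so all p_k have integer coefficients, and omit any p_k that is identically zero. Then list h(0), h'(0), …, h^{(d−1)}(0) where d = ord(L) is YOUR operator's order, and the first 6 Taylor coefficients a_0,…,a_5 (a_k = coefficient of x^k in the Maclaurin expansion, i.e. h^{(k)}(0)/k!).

f: a_k = 3, 6, 6, 4, 2, 4/5, …
Change of var in L_f (x↦r) gives L₀.
L = (-4 - 8·x) + Dx  (order 1).
h: a_k = 3, 12, 36, 80, 152, 1248/5, …
ICs: h(0) = 3.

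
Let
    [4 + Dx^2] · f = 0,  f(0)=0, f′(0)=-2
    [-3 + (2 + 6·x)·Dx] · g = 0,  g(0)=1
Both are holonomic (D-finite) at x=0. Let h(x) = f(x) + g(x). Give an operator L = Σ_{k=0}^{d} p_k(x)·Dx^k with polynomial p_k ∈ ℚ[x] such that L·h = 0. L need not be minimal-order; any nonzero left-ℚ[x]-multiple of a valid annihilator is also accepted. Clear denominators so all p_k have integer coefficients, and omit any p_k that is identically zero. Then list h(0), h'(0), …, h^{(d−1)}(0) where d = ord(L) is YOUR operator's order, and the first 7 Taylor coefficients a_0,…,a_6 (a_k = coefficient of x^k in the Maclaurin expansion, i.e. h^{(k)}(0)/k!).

L = (-516 - 1152·x - 1728·x^2) + (56 + 936·x + 3456·x^2 + 3456·x^3)·Dx + (-129 - 288·x - 432·x^2)·Dx^2 + (14 + 234·x + 864·x^2 + 864·x^3)·Dx^3  (order 3).
h: a_k = 1, -1/2, -9/8, 145/48, -405/128, 24491/3840, -15309/1024, …
ICs: h(0) = 1, h′(0) = -1/2, h′′(0) = -9/4.

f: a_k = 0, -2, 0, 4/3, 0, -4/15, 0, …
g: a_k = 1, 3/2, -9/8, 27/16, -405/128, 1701/256, -15309/1024, …
f+g: L₀ = lclm(L_f,L_g), ord ≤ 2+1.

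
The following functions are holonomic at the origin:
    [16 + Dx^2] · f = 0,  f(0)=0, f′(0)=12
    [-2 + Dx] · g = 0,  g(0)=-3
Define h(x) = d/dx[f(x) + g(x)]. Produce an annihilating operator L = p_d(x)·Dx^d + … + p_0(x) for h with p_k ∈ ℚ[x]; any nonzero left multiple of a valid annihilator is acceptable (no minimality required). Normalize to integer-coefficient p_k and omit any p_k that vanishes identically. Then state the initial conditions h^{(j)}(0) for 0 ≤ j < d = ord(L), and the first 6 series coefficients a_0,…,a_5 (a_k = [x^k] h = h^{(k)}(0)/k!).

L = 32 - 16·Dx + 2·Dx^2 - Dx^3  (order 3).
h: a_k = 6, -12, -108, -8, 124, -8/5, …
ICs: h(0) = 6, h′(0) = -12, h′′(0) = -216.

f: a_k = 0, 12, 0, -32, 0, 128/5, …
g: a_k = -3, -6, -6, -4, -2, -4/5, …
f+g: L₀ = lclm(L_f,L_g), ord ≤ 2+1.
h₀' ⇒ L via d/dx closure of L₀.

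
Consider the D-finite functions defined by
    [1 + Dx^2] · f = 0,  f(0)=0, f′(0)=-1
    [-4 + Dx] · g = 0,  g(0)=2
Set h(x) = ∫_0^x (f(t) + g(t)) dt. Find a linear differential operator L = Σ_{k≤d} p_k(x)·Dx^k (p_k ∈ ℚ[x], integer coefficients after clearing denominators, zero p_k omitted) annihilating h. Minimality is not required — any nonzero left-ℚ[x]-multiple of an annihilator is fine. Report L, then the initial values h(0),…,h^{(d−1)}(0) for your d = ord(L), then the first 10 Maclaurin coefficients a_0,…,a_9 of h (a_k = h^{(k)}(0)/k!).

f: a_k = 0, -1, 0, 1/6, 0, -1/120, 0, 1/5040, 0, -1/362880, …
g: a_k = 2, 8, 16, 64/3, 64/3, 256/15, 512/45, 2048/315, 1024/315, 4096/2835, …
Sum ⇒ L₀ = lclm(L_f,L_g) in ℚ(x)⟨Dx⟩.
∫: right-multiply L₀ by Dx.
L = -4·Dx + Dx^2 - 4·Dx^3 + Dx^4  (order 4).
h: a_k = 0, 2, 7/2, 16/3, 43/8, 64/15, 2047/720, 512/315, 3641/4480, 1024/2835, …
ICs: h(0) = 0, h′(0) = 2, h′′(0) = 7, h′′′(0) = 32.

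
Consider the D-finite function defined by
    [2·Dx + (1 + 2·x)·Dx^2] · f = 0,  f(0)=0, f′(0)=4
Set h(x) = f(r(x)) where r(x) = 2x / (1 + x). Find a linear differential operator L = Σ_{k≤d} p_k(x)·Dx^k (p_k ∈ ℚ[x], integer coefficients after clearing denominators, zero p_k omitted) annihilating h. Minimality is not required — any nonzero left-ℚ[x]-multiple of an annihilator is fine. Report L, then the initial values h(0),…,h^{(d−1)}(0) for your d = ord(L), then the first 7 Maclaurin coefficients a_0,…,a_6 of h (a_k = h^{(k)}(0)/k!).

L = (6 + 10·x)·Dx + (1 + 6·x + 5·x^2)·Dx^2  (order 2).
h: a_k = 0, 8, -24, 248/3, -312, 6248/5, -5208, …
ICs: h(0) = 0, h′(0) = 8.

f: a_k = 0, 4, -4, 16/3, -8, 64/5, -64/3, …
h₀=f(r): pull back L_f along r ⇒ L₀.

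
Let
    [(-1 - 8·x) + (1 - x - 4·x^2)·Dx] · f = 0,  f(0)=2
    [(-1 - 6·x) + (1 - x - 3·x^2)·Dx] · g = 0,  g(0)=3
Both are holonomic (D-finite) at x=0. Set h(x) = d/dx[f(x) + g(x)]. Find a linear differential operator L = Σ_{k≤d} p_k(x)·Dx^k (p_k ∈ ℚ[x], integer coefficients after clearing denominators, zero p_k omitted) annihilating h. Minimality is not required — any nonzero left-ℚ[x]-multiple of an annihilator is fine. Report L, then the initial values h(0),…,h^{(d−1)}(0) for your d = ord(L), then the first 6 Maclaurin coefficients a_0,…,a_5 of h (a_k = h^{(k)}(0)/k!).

L = (-6 - 456·x - 720·x^2 - 2904·x^3 - 6834·x^4 - 15264·x^5 + 5184·x^6) + (6 + 78·x + 246·x^2 + 216·x^3 + 645·x^4 - 6690·x^5 - 8352·x^6 + 3456·x^7)·Dx + (-1 + 2·x - 15·x^2 - 54·x^3 + 328·x^4 + 315·x^5 - 1091·x^6 - 816·x^7 + 432·x^8)·Dx^2  (order 2).
h: a_k = 5, 44, 117, 460, 1250, 3918, …
ICs: h(0) = 5, h′(0) = 44.

f: a_k = 2, 2, 10, 18, 58, 130, …
g: a_k = 3, 3, 12, 21, 57, 120, …
L₀ := lclm(L_f,L_g); ord L₀ ≤ 1+1.
Derive L from L₀ (diff closure).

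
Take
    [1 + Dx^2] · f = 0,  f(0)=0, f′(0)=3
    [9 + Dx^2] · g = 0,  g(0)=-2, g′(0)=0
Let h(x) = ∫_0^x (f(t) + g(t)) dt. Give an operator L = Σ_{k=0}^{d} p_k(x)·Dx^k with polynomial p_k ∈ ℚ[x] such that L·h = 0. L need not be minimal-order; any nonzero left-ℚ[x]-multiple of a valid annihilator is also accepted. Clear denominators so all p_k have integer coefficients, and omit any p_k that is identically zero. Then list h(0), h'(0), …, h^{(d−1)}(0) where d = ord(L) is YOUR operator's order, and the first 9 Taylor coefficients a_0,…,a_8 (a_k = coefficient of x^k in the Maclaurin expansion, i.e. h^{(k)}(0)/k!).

f: a_k = 0, 3, 0, -1/2, 0, 1/40, 0, -1/1680, 0, …
g: a_k = -2, 0, 9, 0, -27/4, 0, 81/40, 0, -729/2240, …
L₀ := lclm(L_f,L_g); ord L₀ ≤ 2+2.
Integrate: L := L₀·Dx.
L = 9·Dx + 10·Dx^3 + Dx^5  (order 5).
h: a_k = 0, -2, 3/2, 3, -1/8, -27/20, 1/240, 81/280, -1/13440, …
ICs: h(0) = 0, h′(0) = -2, h′′(0) = 3, h′′′(0) = 18, h′′′′(0) = -3.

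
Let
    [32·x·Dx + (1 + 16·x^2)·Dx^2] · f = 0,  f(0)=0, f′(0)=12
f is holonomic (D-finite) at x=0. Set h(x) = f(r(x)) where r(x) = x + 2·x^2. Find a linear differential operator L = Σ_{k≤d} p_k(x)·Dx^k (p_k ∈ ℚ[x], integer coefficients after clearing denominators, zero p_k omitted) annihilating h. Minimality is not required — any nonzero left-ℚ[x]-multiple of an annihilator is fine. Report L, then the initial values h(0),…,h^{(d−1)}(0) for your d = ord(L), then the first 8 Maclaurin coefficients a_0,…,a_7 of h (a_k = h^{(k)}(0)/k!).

L = (-4 + 32·x + 256·x^2 + 768·x^3 + 768·x^4)·Dx + (1 + 4·x + 16·x^2 + 128·x^3 + 320·x^4 + 256·x^5)·Dx^2  (order 2).
h: a_k = 0, 12, 24, -64, -384, -768/5, 5632, 122880/7, …
ICs: h(0) = 0, h′(0) = 12.

f: a_k = 0, 12, 0, -64, 0, 3072/5, 0, -49152/7, …
f∘r: x↦r, Dx↦Dx/r' in L_f ⇒ L₀.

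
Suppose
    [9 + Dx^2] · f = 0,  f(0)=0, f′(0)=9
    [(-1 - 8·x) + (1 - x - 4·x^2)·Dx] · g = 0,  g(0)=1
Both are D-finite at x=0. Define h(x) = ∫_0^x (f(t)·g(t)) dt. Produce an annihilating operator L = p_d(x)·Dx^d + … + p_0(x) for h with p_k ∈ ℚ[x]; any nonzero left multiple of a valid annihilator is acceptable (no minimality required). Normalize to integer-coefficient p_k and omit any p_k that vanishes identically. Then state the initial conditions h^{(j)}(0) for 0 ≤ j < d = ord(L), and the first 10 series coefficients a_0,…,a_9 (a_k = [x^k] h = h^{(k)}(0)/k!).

L = (-1 + 9·x + 36·x^2)·Dx + (2 + 16·x)·Dx^2 + (-1 + x + 4·x^2)·Dx^3  (order 3).
h: a_k = 0, 0, 9/2, 3, 63/8, 27/2, 2661/80, 18783/280, 709281/4480, 195681/560, …
ICs: h(0) = 0, h′(0) = 0, h′′(0) = 9.

f: a_k = 0, 9, 0, -27/2, 0, 243/40, 0, -729/560, 0, 729/4480, …
g: a_k = 1, 1, 5, 9, 29, 65, 181, 441, 1165, 2929, …
L₀ := L_f ⊗_s L_g (sym. prod.), ord ≤ 2.
∫: right-multiply L₀ by Dx.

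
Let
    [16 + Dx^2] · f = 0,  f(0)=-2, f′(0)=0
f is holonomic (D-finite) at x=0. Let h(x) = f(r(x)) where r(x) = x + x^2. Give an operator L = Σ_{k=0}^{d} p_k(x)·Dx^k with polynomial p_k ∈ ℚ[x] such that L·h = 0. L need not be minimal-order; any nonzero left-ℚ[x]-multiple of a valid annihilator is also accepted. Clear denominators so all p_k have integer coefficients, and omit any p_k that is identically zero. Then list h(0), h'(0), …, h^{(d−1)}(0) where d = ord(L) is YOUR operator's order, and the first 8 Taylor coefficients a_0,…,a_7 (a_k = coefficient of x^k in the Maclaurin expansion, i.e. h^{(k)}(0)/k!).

L = (16 + 96·x + 192·x^2 + 128·x^3) - 2·Dx + (1 + 2·x)·Dx^2  (order 2).
h: a_k = -2, 0, 16, 32, -16/3, -256/3, -5248/45, -256/15, …
ICs: h(0) = -2, h′(0) = 0.

f: a_k = -2, 0, 16, 0, -64/3, 0, 512/45, 0, …
Change of var in L_f (x↦r) gives L₀.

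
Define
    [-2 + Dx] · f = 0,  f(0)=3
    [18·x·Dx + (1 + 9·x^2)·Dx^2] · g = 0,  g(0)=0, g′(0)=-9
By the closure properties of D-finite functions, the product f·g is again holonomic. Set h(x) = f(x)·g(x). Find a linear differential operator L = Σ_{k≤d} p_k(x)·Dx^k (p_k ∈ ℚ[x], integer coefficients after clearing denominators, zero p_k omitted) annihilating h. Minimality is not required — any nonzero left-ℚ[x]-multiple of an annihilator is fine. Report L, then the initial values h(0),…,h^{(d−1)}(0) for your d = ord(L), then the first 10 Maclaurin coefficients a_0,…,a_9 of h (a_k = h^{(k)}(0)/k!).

f: a_k = 3, 6, 6, 4, 2, 4/5, 4/15, 8/105, 2/105, 4/945, …
g: a_k = 0, -9, 0, 27, 0, -729/5, 0, 6561/7, 0, -6561, …
L₀ := L_f ⊗_s L_g (sym. prod.), ord ≤ 2.
L = (4 - 36·x + 36·x^2) + (-4 + 18·x - 36·x^2)·Dx + (1 + 9·x^2)·Dx^2  (order 2).
h: a_k = 0, -27, -54, 27, 126, -1467/5, -774, 69603/35, 35430/7, -100407/7, …
ICs: h(0) = 0, h′(0) = -27.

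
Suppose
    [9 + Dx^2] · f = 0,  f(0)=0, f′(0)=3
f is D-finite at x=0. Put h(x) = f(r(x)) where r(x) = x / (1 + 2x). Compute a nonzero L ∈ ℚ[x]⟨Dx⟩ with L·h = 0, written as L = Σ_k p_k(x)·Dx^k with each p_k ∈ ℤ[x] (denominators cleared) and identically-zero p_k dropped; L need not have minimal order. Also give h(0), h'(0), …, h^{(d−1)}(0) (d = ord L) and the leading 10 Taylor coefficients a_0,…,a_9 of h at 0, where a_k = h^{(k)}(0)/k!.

f: a_k = 0, 3, 0, -9/2, 0, 81/40, 0, -243/560, 0, 243/4480, …
h₀=f(r): pull back L_f along r ⇒ L₀.
L = 9 + (4 + 24·x + 48·x^2 + 32·x^3)·Dx + (1 + 8·x + 24·x^2 + 32·x^3 + 16·x^4)·Dx^2  (order 2).
h: a_k = 0, 3, -6, 15/2, 3, -2319/40, 975/4, -429483/560, 83163/40, -4548585/896, …
ICs: h(0) = 0, h′(0) = 3.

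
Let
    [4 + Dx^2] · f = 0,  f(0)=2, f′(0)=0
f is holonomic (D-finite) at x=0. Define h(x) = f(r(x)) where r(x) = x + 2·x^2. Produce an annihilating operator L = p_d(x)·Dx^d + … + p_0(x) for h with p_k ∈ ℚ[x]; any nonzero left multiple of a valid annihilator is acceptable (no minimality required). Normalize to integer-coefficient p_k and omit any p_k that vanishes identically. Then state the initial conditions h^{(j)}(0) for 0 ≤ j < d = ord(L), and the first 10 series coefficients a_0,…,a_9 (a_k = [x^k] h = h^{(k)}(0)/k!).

L = (4 + 48·x + 192·x^2 + 256·x^3) - 4·Dx + (1 + 4·x)·Dx^2  (order 2).
h: a_k = 2, 0, -4, -16, -44/3, 32/3, 1432/45, 608/15, 3364/315, -8896/315, …
ICs: h(0) = 2, h′(0) = 0.

f: a_k = 2, 0, -4, 0, 4/3, 0, -8/45, 0, 4/315, 0, …
h₀=f(r): pull back L_f along r ⇒ L₀.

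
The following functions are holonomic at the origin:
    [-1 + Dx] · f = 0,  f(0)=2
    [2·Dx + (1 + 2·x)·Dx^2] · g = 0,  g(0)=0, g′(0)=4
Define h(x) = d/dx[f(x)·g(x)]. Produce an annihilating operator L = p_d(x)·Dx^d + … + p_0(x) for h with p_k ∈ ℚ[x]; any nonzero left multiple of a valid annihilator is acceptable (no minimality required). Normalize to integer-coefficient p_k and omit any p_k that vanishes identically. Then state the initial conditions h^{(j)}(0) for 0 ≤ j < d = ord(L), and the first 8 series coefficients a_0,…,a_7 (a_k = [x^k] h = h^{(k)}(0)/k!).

L = (5 - 4·x + 4·x^2) + (-4 + 4·x - 8·x^2)·Dx + (-1 + 4·x^2)·Dx^2  (order 2).
h: a_k = 8, 0, 20, -32, 209/3, -424/3, 25829/90, -26104/45, …
ICs: h(0) = 8, h′(0) = 0.

f: a_k = 2, 2, 1, 1/3, 1/12, 1/60, 1/360, 1/2520, …
g: a_k = 0, 4, -4, 16/3, -8, 64/5, -64/3, 256/7, …
h₀=f·g: eliminate ⇒ L₀, order ≤ 1·2.
h=h₀': d/dx-closure on L₀ ⇒ L.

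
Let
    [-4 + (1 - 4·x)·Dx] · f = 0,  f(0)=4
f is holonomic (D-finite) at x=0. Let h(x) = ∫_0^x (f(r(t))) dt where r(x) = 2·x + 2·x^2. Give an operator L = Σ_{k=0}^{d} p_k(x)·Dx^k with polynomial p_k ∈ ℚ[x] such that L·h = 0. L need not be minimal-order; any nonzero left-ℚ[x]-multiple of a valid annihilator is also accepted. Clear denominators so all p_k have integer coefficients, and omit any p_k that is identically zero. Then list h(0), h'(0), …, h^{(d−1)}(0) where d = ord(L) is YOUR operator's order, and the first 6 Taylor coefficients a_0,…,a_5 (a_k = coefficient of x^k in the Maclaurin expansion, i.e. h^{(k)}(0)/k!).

f: a_k = 4, 16, 64, 256, 1024, 4096, …
Change of var in L_f (x↦r) gives L₀.
Integrate: L := L₀·Dx.
L = (8 + 16·x)·Dx + (-1 + 8·x + 8·x^2)·Dx^2  (order 2).
h: a_k = 0, 4, 16, 96, 640, 22784/5, …
ICs: h(0) = 0, h′(0) = 4.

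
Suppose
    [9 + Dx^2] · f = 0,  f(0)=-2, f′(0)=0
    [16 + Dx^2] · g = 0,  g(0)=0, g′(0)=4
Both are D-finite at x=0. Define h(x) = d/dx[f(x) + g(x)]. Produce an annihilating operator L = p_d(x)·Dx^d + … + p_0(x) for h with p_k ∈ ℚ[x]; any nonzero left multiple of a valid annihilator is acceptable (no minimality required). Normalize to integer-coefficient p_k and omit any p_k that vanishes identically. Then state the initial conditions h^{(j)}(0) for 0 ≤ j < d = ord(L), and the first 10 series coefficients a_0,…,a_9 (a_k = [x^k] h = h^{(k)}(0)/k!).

L = 144 + 25·Dx^2 + Dx^4  (order 4).
h: a_k = 4, 18, -32, -27, 128/3, 243/20, -1024/45, -729/280, 2048/315, 729/2240, …
ICs: h(0) = 4, h′(0) = 18, h′′(0) = -64, h′′′(0) = -162.

f: a_k = -2, 0, 9, 0, -27/4, 0, 81/40, 0, -729/2240, 0, …
g: a_k = 0, 4, 0, -32/3, 0, 128/15, 0, -1024/315, 0, 2048/2835, …
L₀ := lclm(L_f,L_g); ord L₀ ≤ 2+2.
h₀' ⇒ L via d/dx closure of L₀.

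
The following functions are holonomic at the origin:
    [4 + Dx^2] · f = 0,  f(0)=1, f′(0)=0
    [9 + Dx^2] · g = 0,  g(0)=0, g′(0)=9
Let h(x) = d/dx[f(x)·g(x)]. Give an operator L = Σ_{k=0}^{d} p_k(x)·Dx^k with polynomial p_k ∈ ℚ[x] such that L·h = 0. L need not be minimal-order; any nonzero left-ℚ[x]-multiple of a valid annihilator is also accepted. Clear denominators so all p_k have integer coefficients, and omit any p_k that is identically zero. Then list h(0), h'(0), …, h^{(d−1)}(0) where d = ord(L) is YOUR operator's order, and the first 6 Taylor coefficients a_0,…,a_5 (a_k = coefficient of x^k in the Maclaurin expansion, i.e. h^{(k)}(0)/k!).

f: a_k = 1, 0, -2, 0, 2/3, 0, …
g: a_k = 0, 9, 0, -27/2, 0, 243/40, …
f·g: L₀ = L_f ⊗_s L_g, ord ≤ 2·2.
Derive L from L₀ (diff closure).
L = 25 + 26·Dx^2 + Dx^4  (order 4).
h: a_k = 9, 0, -189/2, 0, 1563/8, 0, …
ICs: h(0) = 9, h′(0) = 0, h′′(0) = -189, h′′′(0) = 0.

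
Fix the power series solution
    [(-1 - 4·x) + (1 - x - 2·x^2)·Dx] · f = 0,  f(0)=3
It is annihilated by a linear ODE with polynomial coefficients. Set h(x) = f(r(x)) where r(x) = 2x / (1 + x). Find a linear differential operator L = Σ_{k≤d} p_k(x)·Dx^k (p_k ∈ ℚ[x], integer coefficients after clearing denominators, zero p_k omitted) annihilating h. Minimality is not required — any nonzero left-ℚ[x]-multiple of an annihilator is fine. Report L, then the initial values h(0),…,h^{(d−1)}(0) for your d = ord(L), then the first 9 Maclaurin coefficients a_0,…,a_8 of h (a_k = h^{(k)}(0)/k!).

L = (2 + 18·x) + (-1 - x + 9·x^2 + 9·x^3)·Dx  (order 1).
h: a_k = 3, 6, 30, 54, 270, 486, 2430, 4374, 21870, …
ICs: h(0) = 3.

f: a_k = 3, 3, 9, 15, 33, 63, 129, 255, 513, …
Change of var in L_f (x↦r) gives L₀.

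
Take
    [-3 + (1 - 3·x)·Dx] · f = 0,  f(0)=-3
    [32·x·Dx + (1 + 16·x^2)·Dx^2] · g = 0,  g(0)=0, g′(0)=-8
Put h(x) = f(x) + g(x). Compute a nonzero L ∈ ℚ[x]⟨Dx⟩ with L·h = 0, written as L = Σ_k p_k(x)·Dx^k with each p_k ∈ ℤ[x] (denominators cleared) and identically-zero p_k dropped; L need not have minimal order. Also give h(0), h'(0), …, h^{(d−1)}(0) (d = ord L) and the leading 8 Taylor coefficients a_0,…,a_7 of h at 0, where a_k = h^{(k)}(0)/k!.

L = (-96 + 1152·x + 4608·x^2)·Dx + (43 - 96·x + 240·x^2 + 4608·x^3)·Dx^2 + (-3 - 7·x - 112·x^3 + 768·x^4)·Dx^3  (order 3).
h: a_k = -3, -17, -27, -115/3, -243, -5693/5, -2187, -13159/7, …
ICs: h(0) = -3, h′(0) = -17, h′′(0) = -54.

f: a_k = -3, -9, -27, -81, -243, -729, -2187, -6561, …
g: a_k = 0, -8, 0, 128/3, 0, -2048/5, 0, 32768/7, …
f+g: L₀ = lclm(L_f,L_g), ord ≤ 1+2.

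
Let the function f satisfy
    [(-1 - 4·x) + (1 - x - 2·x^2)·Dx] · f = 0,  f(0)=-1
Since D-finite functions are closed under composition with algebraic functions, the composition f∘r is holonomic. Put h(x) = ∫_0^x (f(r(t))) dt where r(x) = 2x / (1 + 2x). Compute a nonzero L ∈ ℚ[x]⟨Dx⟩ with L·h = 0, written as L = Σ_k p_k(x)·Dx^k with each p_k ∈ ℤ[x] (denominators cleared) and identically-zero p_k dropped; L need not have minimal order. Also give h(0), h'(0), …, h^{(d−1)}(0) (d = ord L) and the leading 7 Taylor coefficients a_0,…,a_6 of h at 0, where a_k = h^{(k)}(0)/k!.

f: a_k = -1, -1, -3, -5, -11, -21, -43, …
L₀ from L_f via x↦r, Dx↦r'^{-1}Dx.
∫: right-multiply L₀ by Dx.
L = (2 + 20·x)·Dx + (-1 - 4·x + 4·x^2 + 16·x^3)·Dx^2  (order 2).
h: a_k = 0, -1, -1, -8/3, 0, -64/5, 64/3, …
ICs: h(0) = 0, h′(0) = -1.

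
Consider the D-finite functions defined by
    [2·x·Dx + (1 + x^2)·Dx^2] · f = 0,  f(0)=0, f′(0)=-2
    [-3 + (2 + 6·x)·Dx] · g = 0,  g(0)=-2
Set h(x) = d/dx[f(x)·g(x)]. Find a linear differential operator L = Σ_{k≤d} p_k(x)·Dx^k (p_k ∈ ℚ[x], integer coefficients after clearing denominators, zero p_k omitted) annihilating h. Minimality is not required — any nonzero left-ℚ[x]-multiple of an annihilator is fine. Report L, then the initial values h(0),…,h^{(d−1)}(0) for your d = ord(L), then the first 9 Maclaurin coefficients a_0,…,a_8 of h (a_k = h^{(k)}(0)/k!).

f: a_k = 0, -2, 0, 2/3, 0, -2/5, 0, 2/7, 0, …
g: a_k = -2, -3, 9/4, -27/8, 405/64, -1701/128, 15309/512, -72171/1024, 2814669/16384, …
Sym-product of L_f,L_g gives L₀ (≤ ord 2).
h=h₀': d/dx-closure on L₀ ⇒ L.
L = (-57 + 360·x + 630·x^2 - 216·x^3 - 81·x^4) + (124 + 540·x + 1032·x^2 + 1368·x^3 - 756·x^4 - 324·x^5)·Dx + (36 + 200·x + 252·x^2 - 16·x^3 + 108·x^4 - 216·x^5 - 108·x^6)·Dx^2  (order 2).
h: a_k = 4, 12, -35/2, 19, -1657/32, 24507/160, -511199/1280, 2376057/2240, -167781715/57344, …
ICs: h(0) = 4, h′(0) = 12.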